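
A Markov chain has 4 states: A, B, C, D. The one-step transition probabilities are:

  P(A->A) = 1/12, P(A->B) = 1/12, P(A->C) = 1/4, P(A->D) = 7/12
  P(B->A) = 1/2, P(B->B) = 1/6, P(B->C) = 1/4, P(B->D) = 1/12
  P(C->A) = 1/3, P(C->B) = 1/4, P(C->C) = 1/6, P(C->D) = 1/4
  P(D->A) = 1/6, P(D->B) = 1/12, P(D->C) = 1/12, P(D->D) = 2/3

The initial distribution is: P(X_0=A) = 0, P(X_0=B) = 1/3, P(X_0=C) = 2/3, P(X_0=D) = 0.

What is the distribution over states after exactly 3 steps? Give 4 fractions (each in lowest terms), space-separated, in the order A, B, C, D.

Propagating the distribution step by step (d_{t+1} = d_t * P):
d_0 = (A=0, B=1/3, C=2/3, D=0)
  d_1[A] = 0*1/12 + 1/3*1/2 + 2/3*1/3 + 0*1/6 = 7/18
  d_1[B] = 0*1/12 + 1/3*1/6 + 2/3*1/4 + 0*1/12 = 2/9
  d_1[C] = 0*1/4 + 1/3*1/4 + 2/3*1/6 + 0*1/12 = 7/36
  d_1[D] = 0*7/12 + 1/3*1/12 + 2/3*1/4 + 0*2/3 = 7/36
d_1 = (A=7/18, B=2/9, C=7/36, D=7/36)
  d_2[A] = 7/18*1/12 + 2/9*1/2 + 7/36*1/3 + 7/36*1/6 = 13/54
  d_2[B] = 7/18*1/12 + 2/9*1/6 + 7/36*1/4 + 7/36*1/12 = 29/216
  d_2[C] = 7/18*1/4 + 2/9*1/4 + 7/36*1/6 + 7/36*1/12 = 29/144
  d_2[D] = 7/18*7/12 + 2/9*1/12 + 7/36*1/4 + 7/36*2/3 = 61/144
d_2 = (A=13/54, B=29/216, C=29/144, D=61/144)
  d_3[A] = 13/54*1/12 + 29/216*1/2 + 29/144*1/3 + 61/144*1/6 = 583/2592
  d_3[B] = 13/54*1/12 + 29/216*1/6 + 29/144*1/4 + 61/144*1/12 = 83/648
  d_3[C] = 13/54*1/4 + 29/216*1/4 + 29/144*1/6 + 61/144*1/12 = 281/1728
  d_3[D] = 13/54*7/12 + 29/216*1/12 + 29/144*1/4 + 61/144*2/3 = 31/64
d_3 = (A=583/2592, B=83/648, C=281/1728, D=31/64)

Answer: 583/2592 83/648 281/1728 31/64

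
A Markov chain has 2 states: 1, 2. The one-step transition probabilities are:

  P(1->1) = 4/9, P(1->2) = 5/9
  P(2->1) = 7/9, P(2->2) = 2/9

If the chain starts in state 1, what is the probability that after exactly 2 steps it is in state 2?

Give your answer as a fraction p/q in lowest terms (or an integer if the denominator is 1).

Answer: 10/27

Derivation:
Computing P^2 by repeated multiplication:
P^1 =
  1: [4/9, 5/9]
  2: [7/9, 2/9]
P^2 =
  1: [17/27, 10/27]
  2: [14/27, 13/27]

(P^2)[1 -> 2] = 10/27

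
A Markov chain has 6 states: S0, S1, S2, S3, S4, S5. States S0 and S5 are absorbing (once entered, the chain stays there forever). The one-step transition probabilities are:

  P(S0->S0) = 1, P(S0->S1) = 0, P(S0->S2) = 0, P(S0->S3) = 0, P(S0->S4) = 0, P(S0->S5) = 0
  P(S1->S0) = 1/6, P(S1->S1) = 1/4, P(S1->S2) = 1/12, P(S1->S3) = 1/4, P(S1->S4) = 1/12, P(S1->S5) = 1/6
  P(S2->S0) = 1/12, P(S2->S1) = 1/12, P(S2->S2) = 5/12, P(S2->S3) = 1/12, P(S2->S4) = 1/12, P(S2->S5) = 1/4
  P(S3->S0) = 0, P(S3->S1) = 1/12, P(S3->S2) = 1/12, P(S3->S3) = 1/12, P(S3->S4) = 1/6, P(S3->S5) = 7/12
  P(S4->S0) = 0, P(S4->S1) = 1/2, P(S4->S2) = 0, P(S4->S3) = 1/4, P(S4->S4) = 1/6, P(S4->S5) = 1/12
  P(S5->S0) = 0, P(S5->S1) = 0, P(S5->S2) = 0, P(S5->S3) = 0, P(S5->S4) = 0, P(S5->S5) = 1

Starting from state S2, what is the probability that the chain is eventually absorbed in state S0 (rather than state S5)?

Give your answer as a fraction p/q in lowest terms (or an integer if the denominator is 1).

Let a_i = P(absorbed in S0 | start in state i).
Boundary conditions: a_S0 = 1, a_S5 = 0.
For each transient state i, a_i = sum_j P(i->j) * a_j:
  a_S1 = 1/6*a_S0 + 1/4*a_S1 + 1/12*a_S2 + 1/4*a_S3 + 1/12*a_S4 + 1/6*a_S5
  a_S2 = 1/12*a_S0 + 1/12*a_S1 + 5/12*a_S2 + 1/12*a_S3 + 1/12*a_S4 + 1/4*a_S5
  a_S3 = 0*a_S0 + 1/12*a_S1 + 1/12*a_S2 + 1/12*a_S3 + 1/6*a_S4 + 7/12*a_S5
  a_S4 = 0*a_S0 + 1/2*a_S1 + 0*a_S2 + 1/4*a_S3 + 1/6*a_S4 + 1/12*a_S5

Substituting a_S0 = 1 and a_S5 = 0, rearrange to (I - Q) a = r where r[i] = P(i -> S0):
  [3/4, -1/12, -1/4, -1/12] . (a_S1, a_S2, a_S3, a_S4) = 1/6
  [-1/12, 7/12, -1/12, -1/12] . (a_S1, a_S2, a_S3, a_S4) = 1/12
  [-1/12, -1/12, 11/12, -1/6] . (a_S1, a_S2, a_S3, a_S4) = 0
  [-1/2, 0, -1/4, 5/6] . (a_S1, a_S2, a_S3, a_S4) = 0

Solving yields:
  a_S1 = 1567/5250
  a_S2 = 397/1750
  a_S3 = 223/2625
  a_S4 = 179/875

Starting state is S2, so the absorption probability is a_S2 = 397/1750.

Answer: 397/1750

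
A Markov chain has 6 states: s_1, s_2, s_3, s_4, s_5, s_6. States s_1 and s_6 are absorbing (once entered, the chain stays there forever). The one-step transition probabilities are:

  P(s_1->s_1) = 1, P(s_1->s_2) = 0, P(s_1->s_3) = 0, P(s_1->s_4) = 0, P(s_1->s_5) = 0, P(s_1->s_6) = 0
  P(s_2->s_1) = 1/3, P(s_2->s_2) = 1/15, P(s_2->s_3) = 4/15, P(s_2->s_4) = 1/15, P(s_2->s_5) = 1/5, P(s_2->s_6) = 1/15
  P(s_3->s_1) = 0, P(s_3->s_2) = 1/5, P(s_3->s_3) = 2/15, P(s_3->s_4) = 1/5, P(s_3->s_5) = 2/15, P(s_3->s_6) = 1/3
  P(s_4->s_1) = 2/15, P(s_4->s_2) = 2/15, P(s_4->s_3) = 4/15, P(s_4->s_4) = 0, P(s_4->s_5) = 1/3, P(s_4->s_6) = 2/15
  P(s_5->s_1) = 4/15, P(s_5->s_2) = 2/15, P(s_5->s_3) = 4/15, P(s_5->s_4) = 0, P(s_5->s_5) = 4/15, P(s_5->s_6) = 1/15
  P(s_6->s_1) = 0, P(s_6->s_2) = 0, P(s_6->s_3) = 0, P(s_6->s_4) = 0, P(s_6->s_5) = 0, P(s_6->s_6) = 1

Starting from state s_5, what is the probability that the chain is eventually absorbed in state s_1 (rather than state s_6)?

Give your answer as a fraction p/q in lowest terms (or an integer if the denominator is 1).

Let a_i = P(absorbed in s_1 | start in state i).
Boundary conditions: a_s_1 = 1, a_s_6 = 0.
For each transient state i, a_i = sum_j P(i->j) * a_j:
  a_s_2 = 1/3*a_s_1 + 1/15*a_s_2 + 4/15*a_s_3 + 1/15*a_s_4 + 1/5*a_s_5 + 1/15*a_s_6
  a_s_3 = 0*a_s_1 + 1/5*a_s_2 + 2/15*a_s_3 + 1/5*a_s_4 + 2/15*a_s_5 + 1/3*a_s_6
  a_s_4 = 2/15*a_s_1 + 2/15*a_s_2 + 4/15*a_s_3 + 0*a_s_4 + 1/3*a_s_5 + 2/15*a_s_6
  a_s_5 = 4/15*a_s_1 + 2/15*a_s_2 + 4/15*a_s_3 + 0*a_s_4 + 4/15*a_s_5 + 1/15*a_s_6

Substituting a_s_1 = 1 and a_s_6 = 0, rearrange to (I - Q) a = r where r[i] = P(i -> s_1):
  [14/15, -4/15, -1/15, -1/5] . (a_s_2, a_s_3, a_s_4, a_s_5) = 1/3
  [-1/5, 13/15, -1/5, -2/15] . (a_s_2, a_s_3, a_s_4, a_s_5) = 0
  [-2/15, -4/15, 1, -1/3] . (a_s_2, a_s_3, a_s_4, a_s_5) = 2/15
  [-2/15, -4/15, 0, 11/15] . (a_s_2, a_s_3, a_s_4, a_s_5) = 4/15

Solving yields:
  a_s_2 = 12979/20740
  a_s_3 = 7393/20740
  a_s_4 = 2666/5185
  a_s_5 = 1259/2074

Starting state is s_5, so the absorption probability is a_s_5 = 1259/2074.

Answer: 1259/2074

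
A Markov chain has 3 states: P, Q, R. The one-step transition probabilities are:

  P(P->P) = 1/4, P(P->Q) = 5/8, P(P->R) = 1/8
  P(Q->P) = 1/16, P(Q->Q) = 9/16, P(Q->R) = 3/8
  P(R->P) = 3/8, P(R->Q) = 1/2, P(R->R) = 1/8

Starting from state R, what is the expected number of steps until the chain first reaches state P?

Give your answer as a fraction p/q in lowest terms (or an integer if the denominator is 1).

Let h_i = expected steps to first reach P from state i.
Boundary: h_P = 0.
First-step equations for the other states:
  h_Q = 1 + 1/16*h_P + 9/16*h_Q + 3/8*h_R
  h_R = 1 + 3/8*h_P + 1/2*h_Q + 1/8*h_R

Substituting h_P = 0 and rearranging gives the linear system (I - Q) h = 1:
  [7/16, -3/8] . (h_Q, h_R) = 1
  [-1/2, 7/8] . (h_Q, h_R) = 1

Solving yields:
  h_Q = 32/5
  h_R = 24/5

Starting state is R, so the expected hitting time is h_R = 24/5.

Answer: 24/5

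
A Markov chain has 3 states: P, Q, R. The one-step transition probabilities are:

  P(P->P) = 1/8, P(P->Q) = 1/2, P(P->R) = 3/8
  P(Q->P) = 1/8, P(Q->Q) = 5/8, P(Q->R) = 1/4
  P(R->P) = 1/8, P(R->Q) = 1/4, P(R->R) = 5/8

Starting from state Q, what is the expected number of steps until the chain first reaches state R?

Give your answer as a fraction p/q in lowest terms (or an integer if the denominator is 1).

Let h_i = expected steps to first reach R from state i.
Boundary: h_R = 0.
First-step equations for the other states:
  h_P = 1 + 1/8*h_P + 1/2*h_Q + 3/8*h_R
  h_Q = 1 + 1/8*h_P + 5/8*h_Q + 1/4*h_R

Substituting h_R = 0 and rearranging gives the linear system (I - Q) h = 1:
  [7/8, -1/2] . (h_P, h_Q) = 1
  [-1/8, 3/8] . (h_P, h_Q) = 1

Solving yields:
  h_P = 56/17
  h_Q = 64/17

Starting state is Q, so the expected hitting time is h_Q = 64/17.

Answer: 64/17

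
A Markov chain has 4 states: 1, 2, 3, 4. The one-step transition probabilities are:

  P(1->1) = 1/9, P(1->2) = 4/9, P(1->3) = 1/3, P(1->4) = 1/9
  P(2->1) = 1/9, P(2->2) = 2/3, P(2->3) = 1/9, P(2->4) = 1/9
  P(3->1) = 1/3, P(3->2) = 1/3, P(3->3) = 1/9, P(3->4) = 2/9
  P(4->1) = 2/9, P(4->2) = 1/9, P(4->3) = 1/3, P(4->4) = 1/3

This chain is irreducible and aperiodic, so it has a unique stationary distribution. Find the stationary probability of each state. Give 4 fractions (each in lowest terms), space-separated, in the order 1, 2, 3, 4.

The stationary distribution satisfies pi = pi * P, i.e.:
  pi_1 = 1/9*pi_1 + 1/9*pi_2 + 1/3*pi_3 + 2/9*pi_4
  pi_2 = 4/9*pi_1 + 2/3*pi_2 + 1/3*pi_3 + 1/9*pi_4
  pi_3 = 1/3*pi_1 + 1/9*pi_2 + 1/9*pi_3 + 1/3*pi_4
  pi_4 = 1/9*pi_1 + 1/9*pi_2 + 2/9*pi_3 + 1/3*pi_4
with normalization: pi_1 + pi_2 + pi_3 + pi_4 = 1.

Using the first 3 balance equations plus normalization, the linear system A*pi = b is:
  [-8/9, 1/9, 1/3, 2/9] . pi = 0
  [4/9, -1/3, 1/3, 1/9] . pi = 0
  [1/3, 1/9, -8/9, 1/3] . pi = 0
  [1, 1, 1, 1] . pi = 1

Solving yields:
  pi_1 = 89/519
  pi_2 = 245/519
  pi_3 = 97/519
  pi_4 = 88/519

Verification (pi * P):
  89/519*1/9 + 245/519*1/9 + 97/519*1/3 + 88/519*2/9 = 89/519 = pi_1  (ok)
  89/519*4/9 + 245/519*2/3 + 97/519*1/3 + 88/519*1/9 = 245/519 = pi_2  (ok)
  89/519*1/3 + 245/519*1/9 + 97/519*1/9 + 88/519*1/3 = 97/519 = pi_3  (ok)
  89/519*1/9 + 245/519*1/9 + 97/519*2/9 + 88/519*1/3 = 88/519 = pi_4  (ok)

Answer: 89/519 245/519 97/519 88/519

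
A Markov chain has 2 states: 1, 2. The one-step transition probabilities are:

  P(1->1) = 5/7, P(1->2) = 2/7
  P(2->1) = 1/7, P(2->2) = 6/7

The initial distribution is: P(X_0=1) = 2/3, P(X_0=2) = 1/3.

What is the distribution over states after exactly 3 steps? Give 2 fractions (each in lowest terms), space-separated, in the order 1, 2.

Propagating the distribution step by step (d_{t+1} = d_t * P):
d_0 = (1=2/3, 2=1/3)
  d_1[1] = 2/3*5/7 + 1/3*1/7 = 11/21
  d_1[2] = 2/3*2/7 + 1/3*6/7 = 10/21
d_1 = (1=11/21, 2=10/21)
  d_2[1] = 11/21*5/7 + 10/21*1/7 = 65/147
  d_2[2] = 11/21*2/7 + 10/21*6/7 = 82/147
d_2 = (1=65/147, 2=82/147)
  d_3[1] = 65/147*5/7 + 82/147*1/7 = 407/1029
  d_3[2] = 65/147*2/7 + 82/147*6/7 = 622/1029
d_3 = (1=407/1029, 2=622/1029)

Answer: 407/1029 622/1029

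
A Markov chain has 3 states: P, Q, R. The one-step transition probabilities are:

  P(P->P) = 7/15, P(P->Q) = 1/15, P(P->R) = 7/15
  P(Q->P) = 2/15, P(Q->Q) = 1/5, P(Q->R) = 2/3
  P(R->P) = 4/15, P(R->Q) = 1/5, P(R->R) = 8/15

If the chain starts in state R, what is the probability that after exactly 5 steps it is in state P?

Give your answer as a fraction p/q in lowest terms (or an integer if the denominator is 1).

Answer: 232804/759375

Derivation:
Computing P^5 by repeated multiplication:
P^1 =
  P: [7/15, 1/15, 7/15]
  Q: [2/15, 1/5, 2/3]
  R: [4/15, 1/5, 8/15]
P^2 =
  P: [79/225, 31/225, 23/45]
  Q: [4/15, 41/225, 124/225]
  R: [22/75, 37/225, 122/225]
P^3 =
  P: [43/135, 517/3375, 1783/3375]
  Q: [998/3375, 37/225, 1822/3375]
  R: [1024/3375, 181/1125, 1808/3375]
P^4 =
  P: [15691/50625, 319/2025, 26959/50625]
  Q: [5128/16875, 8129/50625, 27112/50625]
  R: [5162/16875, 8077/50625, 27062/50625]
P^5 =
  P: [233623/759375, 120493/759375, 405259/759375]
  Q: [232394/759375, 40369/253125, 405874/759375]
  R: [232804/759375, 40301/253125, 405668/759375]

(P^5)[R -> P] = 232804/759375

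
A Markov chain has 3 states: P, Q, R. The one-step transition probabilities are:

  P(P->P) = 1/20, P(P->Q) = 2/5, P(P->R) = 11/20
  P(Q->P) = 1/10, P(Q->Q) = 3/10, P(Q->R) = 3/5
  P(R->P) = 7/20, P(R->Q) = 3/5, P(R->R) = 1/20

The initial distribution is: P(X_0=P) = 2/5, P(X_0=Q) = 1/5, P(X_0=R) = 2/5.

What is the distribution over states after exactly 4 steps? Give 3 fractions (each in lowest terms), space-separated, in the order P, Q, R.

Propagating the distribution step by step (d_{t+1} = d_t * P):
d_0 = (P=2/5, Q=1/5, R=2/5)
  d_1[P] = 2/5*1/20 + 1/5*1/10 + 2/5*7/20 = 9/50
  d_1[Q] = 2/5*2/5 + 1/5*3/10 + 2/5*3/5 = 23/50
  d_1[R] = 2/5*11/20 + 1/5*3/5 + 2/5*1/20 = 9/25
d_1 = (P=9/50, Q=23/50, R=9/25)
  d_2[P] = 9/50*1/20 + 23/50*1/10 + 9/25*7/20 = 181/1000
  d_2[Q] = 9/50*2/5 + 23/50*3/10 + 9/25*3/5 = 213/500
  d_2[R] = 9/50*11/20 + 23/50*3/5 + 9/25*1/20 = 393/1000
d_2 = (P=181/1000, Q=213/500, R=393/1000)
  d_3[P] = 181/1000*1/20 + 213/500*1/10 + 393/1000*7/20 = 473/2500
  d_3[Q] = 181/1000*2/5 + 213/500*3/10 + 393/1000*3/5 = 109/250
  d_3[R] = 181/1000*11/20 + 213/500*3/5 + 393/1000*1/20 = 937/2500
d_3 = (P=473/2500, Q=109/250, R=937/2500)
  d_4[P] = 473/2500*1/20 + 109/250*1/10 + 937/2500*7/20 = 2303/12500
  d_4[Q] = 473/2500*2/5 + 109/250*3/10 + 937/2500*3/5 = 1348/3125
  d_4[R] = 473/2500*11/20 + 109/250*3/5 + 937/2500*1/20 = 961/2500
d_4 = (P=2303/12500, Q=1348/3125, R=961/2500)

Answer: 2303/12500 1348/3125 961/2500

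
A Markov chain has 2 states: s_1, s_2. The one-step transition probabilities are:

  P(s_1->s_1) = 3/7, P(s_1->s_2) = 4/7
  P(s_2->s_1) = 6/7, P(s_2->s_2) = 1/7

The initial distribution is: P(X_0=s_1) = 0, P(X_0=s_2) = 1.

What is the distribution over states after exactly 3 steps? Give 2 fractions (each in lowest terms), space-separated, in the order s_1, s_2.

Propagating the distribution step by step (d_{t+1} = d_t * P):
d_0 = (s_1=0, s_2=1)
  d_1[s_1] = 0*3/7 + 1*6/7 = 6/7
  d_1[s_2] = 0*4/7 + 1*1/7 = 1/7
d_1 = (s_1=6/7, s_2=1/7)
  d_2[s_1] = 6/7*3/7 + 1/7*6/7 = 24/49
  d_2[s_2] = 6/7*4/7 + 1/7*1/7 = 25/49
d_2 = (s_1=24/49, s_2=25/49)
  d_3[s_1] = 24/49*3/7 + 25/49*6/7 = 222/343
  d_3[s_2] = 24/49*4/7 + 25/49*1/7 = 121/343
d_3 = (s_1=222/343, s_2=121/343)

Answer: 222/343 121/343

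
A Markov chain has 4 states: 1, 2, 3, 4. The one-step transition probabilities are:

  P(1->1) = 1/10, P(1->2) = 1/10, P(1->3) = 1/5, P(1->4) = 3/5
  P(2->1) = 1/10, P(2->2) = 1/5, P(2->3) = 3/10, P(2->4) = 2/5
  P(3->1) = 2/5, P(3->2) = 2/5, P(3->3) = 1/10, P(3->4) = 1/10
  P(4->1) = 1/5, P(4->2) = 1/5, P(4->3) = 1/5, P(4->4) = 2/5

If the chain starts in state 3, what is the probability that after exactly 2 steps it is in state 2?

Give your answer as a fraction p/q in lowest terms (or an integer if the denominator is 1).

Computing P^2 by repeated multiplication:
P^1 =
  1: [1/10, 1/10, 1/5, 3/5]
  2: [1/10, 1/5, 3/10, 2/5]
  3: [2/5, 2/5, 1/10, 1/10]
  4: [1/5, 1/5, 1/5, 2/5]
P^2 =
  1: [11/50, 23/100, 19/100, 9/25]
  2: [23/100, 1/4, 19/100, 33/100]
  3: [7/50, 9/50, 23/100, 9/20]
  4: [1/5, 11/50, 1/5, 19/50]

(P^2)[3 -> 2] = 9/50

Answer: 9/50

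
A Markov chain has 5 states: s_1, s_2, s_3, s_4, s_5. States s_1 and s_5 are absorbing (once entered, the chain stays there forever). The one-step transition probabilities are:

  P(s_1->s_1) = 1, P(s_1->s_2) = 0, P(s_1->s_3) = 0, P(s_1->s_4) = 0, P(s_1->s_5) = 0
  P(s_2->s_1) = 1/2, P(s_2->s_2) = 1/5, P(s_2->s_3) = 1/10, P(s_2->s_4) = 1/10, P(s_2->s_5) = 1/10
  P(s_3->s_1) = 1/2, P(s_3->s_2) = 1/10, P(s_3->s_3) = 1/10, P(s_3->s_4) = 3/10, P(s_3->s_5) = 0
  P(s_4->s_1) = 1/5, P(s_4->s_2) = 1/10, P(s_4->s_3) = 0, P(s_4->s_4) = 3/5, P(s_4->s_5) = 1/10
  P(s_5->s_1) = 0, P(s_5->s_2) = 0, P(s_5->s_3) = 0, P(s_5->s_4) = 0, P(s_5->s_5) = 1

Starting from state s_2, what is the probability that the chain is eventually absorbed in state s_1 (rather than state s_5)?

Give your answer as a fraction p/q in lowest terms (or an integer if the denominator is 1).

Answer: 14/17

Derivation:
Let a_i = P(absorbed in s_1 | start in state i).
Boundary conditions: a_s_1 = 1, a_s_5 = 0.
For each transient state i, a_i = sum_j P(i->j) * a_j:
  a_s_2 = 1/2*a_s_1 + 1/5*a_s_2 + 1/10*a_s_3 + 1/10*a_s_4 + 1/10*a_s_5
  a_s_3 = 1/2*a_s_1 + 1/10*a_s_2 + 1/10*a_s_3 + 3/10*a_s_4 + 0*a_s_5
  a_s_4 = 1/5*a_s_1 + 1/10*a_s_2 + 0*a_s_3 + 3/5*a_s_4 + 1/10*a_s_5

Substituting a_s_1 = 1 and a_s_5 = 0, rearrange to (I - Q) a = r where r[i] = P(i -> s_1):
  [4/5, -1/10, -1/10] . (a_s_2, a_s_3, a_s_4) = 1/2
  [-1/10, 9/10, -3/10] . (a_s_2, a_s_3, a_s_4) = 1/2
  [-1/10, 0, 2/5] . (a_s_2, a_s_3, a_s_4) = 1/5

Solving yields:
  a_s_2 = 14/17
  a_s_3 = 15/17
  a_s_4 = 12/17

Starting state is s_2, so the absorption probability is a_s_2 = 14/17.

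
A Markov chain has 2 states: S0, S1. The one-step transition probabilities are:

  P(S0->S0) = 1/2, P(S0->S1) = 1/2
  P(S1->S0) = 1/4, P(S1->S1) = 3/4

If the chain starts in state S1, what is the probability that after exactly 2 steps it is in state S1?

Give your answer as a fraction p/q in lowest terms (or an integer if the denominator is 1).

Answer: 11/16

Derivation:
Computing P^2 by repeated multiplication:
P^1 =
  S0: [1/2, 1/2]
  S1: [1/4, 3/4]
P^2 =
  S0: [3/8, 5/8]
  S1: [5/16, 11/16]

(P^2)[S1 -> S1] = 11/16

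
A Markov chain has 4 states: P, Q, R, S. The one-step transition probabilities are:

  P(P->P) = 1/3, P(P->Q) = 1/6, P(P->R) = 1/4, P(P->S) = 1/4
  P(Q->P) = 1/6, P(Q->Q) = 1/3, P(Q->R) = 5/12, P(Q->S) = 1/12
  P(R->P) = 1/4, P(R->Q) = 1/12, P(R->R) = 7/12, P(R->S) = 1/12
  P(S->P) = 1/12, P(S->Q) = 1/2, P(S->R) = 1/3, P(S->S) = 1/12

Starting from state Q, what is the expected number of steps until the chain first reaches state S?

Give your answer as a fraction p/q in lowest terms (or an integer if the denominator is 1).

Answer: 153/19

Derivation:
Let h_i = expected steps to first reach S from state i.
Boundary: h_S = 0.
First-step equations for the other states:
  h_P = 1 + 1/3*h_P + 1/6*h_Q + 1/4*h_R + 1/4*h_S
  h_Q = 1 + 1/6*h_P + 1/3*h_Q + 5/12*h_R + 1/12*h_S
  h_R = 1 + 1/4*h_P + 1/12*h_Q + 7/12*h_R + 1/12*h_S

Substituting h_S = 0 and rearranging gives the linear system (I - Q) h = 1:
  [2/3, -1/6, -1/4] . (h_P, h_Q, h_R) = 1
  [-1/6, 2/3, -5/12] . (h_P, h_Q, h_R) = 1
  [-1/4, -1/12, 5/12] . (h_P, h_Q, h_R) = 1

Solving yields:
  h_P = 123/19
  h_Q = 153/19
  h_R = 150/19

Starting state is Q, so the expected hitting time is h_Q = 153/19.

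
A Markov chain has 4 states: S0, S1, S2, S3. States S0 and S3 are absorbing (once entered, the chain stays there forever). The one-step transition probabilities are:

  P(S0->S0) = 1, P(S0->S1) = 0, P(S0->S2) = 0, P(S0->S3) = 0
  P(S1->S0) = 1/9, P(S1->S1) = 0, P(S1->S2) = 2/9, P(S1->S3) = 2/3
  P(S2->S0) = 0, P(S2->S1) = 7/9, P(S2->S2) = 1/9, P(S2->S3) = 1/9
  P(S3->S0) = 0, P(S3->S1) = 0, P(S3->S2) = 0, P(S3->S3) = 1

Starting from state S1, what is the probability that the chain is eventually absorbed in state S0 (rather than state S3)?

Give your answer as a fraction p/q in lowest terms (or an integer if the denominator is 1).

Answer: 4/29

Derivation:
Let a_i = P(absorbed in S0 | start in state i).
Boundary conditions: a_S0 = 1, a_S3 = 0.
For each transient state i, a_i = sum_j P(i->j) * a_j:
  a_S1 = 1/9*a_S0 + 0*a_S1 + 2/9*a_S2 + 2/3*a_S3
  a_S2 = 0*a_S0 + 7/9*a_S1 + 1/9*a_S2 + 1/9*a_S3

Substituting a_S0 = 1 and a_S3 = 0, rearrange to (I - Q) a = r where r[i] = P(i -> S0):
  [1, -2/9] . (a_S1, a_S2) = 1/9
  [-7/9, 8/9] . (a_S1, a_S2) = 0

Solving yields:
  a_S1 = 4/29
  a_S2 = 7/58

Starting state is S1, so the absorption probability is a_S1 = 4/29.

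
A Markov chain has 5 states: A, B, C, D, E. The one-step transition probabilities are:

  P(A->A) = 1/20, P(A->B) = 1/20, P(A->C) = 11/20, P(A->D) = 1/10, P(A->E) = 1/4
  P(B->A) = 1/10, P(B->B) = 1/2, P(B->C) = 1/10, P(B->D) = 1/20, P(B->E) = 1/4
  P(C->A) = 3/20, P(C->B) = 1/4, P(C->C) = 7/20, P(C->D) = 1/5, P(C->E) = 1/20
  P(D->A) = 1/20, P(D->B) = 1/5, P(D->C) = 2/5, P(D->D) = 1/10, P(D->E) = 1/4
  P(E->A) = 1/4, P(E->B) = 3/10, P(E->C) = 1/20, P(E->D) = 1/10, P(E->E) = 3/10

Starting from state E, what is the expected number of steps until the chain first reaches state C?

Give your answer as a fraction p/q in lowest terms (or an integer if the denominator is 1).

Let h_i = expected steps to first reach C from state i.
Boundary: h_C = 0.
First-step equations for the other states:
  h_A = 1 + 1/20*h_A + 1/20*h_B + 11/20*h_C + 1/10*h_D + 1/4*h_E
  h_B = 1 + 1/10*h_A + 1/2*h_B + 1/10*h_C + 1/20*h_D + 1/4*h_E
  h_D = 1 + 1/20*h_A + 1/5*h_B + 2/5*h_C + 1/10*h_D + 1/4*h_E
  h_E = 1 + 1/4*h_A + 3/10*h_B + 1/20*h_C + 1/10*h_D + 3/10*h_E

Substituting h_C = 0 and rearranging gives the linear system (I - Q) h = 1:
  [19/20, -1/20, -1/10, -1/4] . (h_A, h_B, h_D, h_E) = 1
  [-1/10, 1/2, -1/20, -1/4] . (h_A, h_B, h_D, h_E) = 1
  [-1/20, -1/5, 9/10, -1/4] . (h_A, h_B, h_D, h_E) = 1
  [-1/4, -3/10, -1/10, 7/10] . (h_A, h_B, h_D, h_E) = 1

Solving yields:
  h_A = 84740/25389
  h_B = 152000/25389
  h_D = 107540/25389
  h_E = 147040/25389

Starting state is E, so the expected hitting time is h_E = 147040/25389.

Answer: 147040/25389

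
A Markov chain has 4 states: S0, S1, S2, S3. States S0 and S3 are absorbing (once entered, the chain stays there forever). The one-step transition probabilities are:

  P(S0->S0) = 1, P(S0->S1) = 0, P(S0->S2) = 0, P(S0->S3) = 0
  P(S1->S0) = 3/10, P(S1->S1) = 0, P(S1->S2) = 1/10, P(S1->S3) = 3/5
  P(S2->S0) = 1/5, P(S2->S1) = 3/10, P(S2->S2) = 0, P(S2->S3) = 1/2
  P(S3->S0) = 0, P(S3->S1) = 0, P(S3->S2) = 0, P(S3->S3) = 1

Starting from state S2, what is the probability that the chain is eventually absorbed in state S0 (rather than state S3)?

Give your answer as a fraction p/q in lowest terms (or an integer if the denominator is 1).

Answer: 29/97

Derivation:
Let a_i = P(absorbed in S0 | start in state i).
Boundary conditions: a_S0 = 1, a_S3 = 0.
For each transient state i, a_i = sum_j P(i->j) * a_j:
  a_S1 = 3/10*a_S0 + 0*a_S1 + 1/10*a_S2 + 3/5*a_S3
  a_S2 = 1/5*a_S0 + 3/10*a_S1 + 0*a_S2 + 1/2*a_S3

Substituting a_S0 = 1 and a_S3 = 0, rearrange to (I - Q) a = r where r[i] = P(i -> S0):
  [1, -1/10] . (a_S1, a_S2) = 3/10
  [-3/10, 1] . (a_S1, a_S2) = 1/5

Solving yields:
  a_S1 = 32/97
  a_S2 = 29/97

Starting state is S2, so the absorption probability is a_S2 = 29/97.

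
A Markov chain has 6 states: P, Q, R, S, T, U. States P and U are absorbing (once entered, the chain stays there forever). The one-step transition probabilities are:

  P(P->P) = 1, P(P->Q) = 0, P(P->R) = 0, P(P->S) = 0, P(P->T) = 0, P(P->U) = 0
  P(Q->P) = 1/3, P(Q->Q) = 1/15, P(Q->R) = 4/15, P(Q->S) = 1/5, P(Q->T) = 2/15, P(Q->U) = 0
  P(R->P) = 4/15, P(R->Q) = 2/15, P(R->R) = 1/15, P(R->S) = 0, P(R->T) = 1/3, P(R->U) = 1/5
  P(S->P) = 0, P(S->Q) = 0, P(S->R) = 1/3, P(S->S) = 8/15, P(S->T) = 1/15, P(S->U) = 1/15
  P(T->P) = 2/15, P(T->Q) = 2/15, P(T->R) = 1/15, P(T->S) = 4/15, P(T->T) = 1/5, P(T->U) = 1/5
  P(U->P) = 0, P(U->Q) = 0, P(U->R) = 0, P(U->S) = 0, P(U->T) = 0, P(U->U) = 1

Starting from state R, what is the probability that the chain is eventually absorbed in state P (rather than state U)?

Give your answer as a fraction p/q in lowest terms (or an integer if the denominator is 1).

Let a_i = P(absorbed in P | start in state i).
Boundary conditions: a_P = 1, a_U = 0.
For each transient state i, a_i = sum_j P(i->j) * a_j:
  a_Q = 1/3*a_P + 1/15*a_Q + 4/15*a_R + 1/5*a_S + 2/15*a_T + 0*a_U
  a_R = 4/15*a_P + 2/15*a_Q + 1/15*a_R + 0*a_S + 1/3*a_T + 1/5*a_U
  a_S = 0*a_P + 0*a_Q + 1/3*a_R + 8/15*a_S + 1/15*a_T + 1/15*a_U
  a_T = 2/15*a_P + 2/15*a_Q + 1/15*a_R + 4/15*a_S + 1/5*a_T + 1/5*a_U

Substituting a_P = 1 and a_U = 0, rearrange to (I - Q) a = r where r[i] = P(i -> P):
  [14/15, -4/15, -1/5, -2/15] . (a_Q, a_R, a_S, a_T) = 1/3
  [-2/15, 14/15, 0, -1/3] . (a_Q, a_R, a_S, a_T) = 4/15
  [0, -1/3, 7/15, -1/15] . (a_Q, a_R, a_S, a_T) = 0
  [-2/15, -1/15, -4/15, 4/5] . (a_Q, a_R, a_S, a_T) = 2/15

Solving yields:
  a_Q = 8059/11770
  a_R = 3271/5885
  a_S = 2742/5885
  a_T = 2839/5885

Starting state is R, so the absorption probability is a_R = 3271/5885.

Answer: 3271/5885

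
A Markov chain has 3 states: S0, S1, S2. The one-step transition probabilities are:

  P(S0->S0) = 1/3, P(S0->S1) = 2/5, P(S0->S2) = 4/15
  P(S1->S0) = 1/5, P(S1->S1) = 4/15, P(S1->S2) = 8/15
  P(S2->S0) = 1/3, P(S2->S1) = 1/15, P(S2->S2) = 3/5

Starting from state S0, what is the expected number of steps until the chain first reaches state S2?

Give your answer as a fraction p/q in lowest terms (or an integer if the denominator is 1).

Answer: 255/92

Derivation:
Let h_i = expected steps to first reach S2 from state i.
Boundary: h_S2 = 0.
First-step equations for the other states:
  h_S0 = 1 + 1/3*h_S0 + 2/5*h_S1 + 4/15*h_S2
  h_S1 = 1 + 1/5*h_S0 + 4/15*h_S1 + 8/15*h_S2

Substituting h_S2 = 0 and rearranging gives the linear system (I - Q) h = 1:
  [2/3, -2/5] . (h_S0, h_S1) = 1
  [-1/5, 11/15] . (h_S0, h_S1) = 1

Solving yields:
  h_S0 = 255/92
  h_S1 = 195/92

Starting state is S0, so the expected hitting time is h_S0 = 255/92.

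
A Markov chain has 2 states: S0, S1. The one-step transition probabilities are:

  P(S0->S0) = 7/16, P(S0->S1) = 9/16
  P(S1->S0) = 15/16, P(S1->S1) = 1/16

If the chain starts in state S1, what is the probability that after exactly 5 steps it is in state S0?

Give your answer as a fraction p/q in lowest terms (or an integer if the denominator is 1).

Answer: 165/256

Derivation:
Computing P^5 by repeated multiplication:
P^1 =
  S0: [7/16, 9/16]
  S1: [15/16, 1/16]
P^2 =
  S0: [23/32, 9/32]
  S1: [15/32, 17/32]
P^3 =
  S0: [37/64, 27/64]
  S1: [45/64, 19/64]
P^4 =
  S0: [83/128, 45/128]
  S1: [75/128, 53/128]
P^5 =
  S0: [157/256, 99/256]
  S1: [165/256, 91/256]

(P^5)[S1 -> S0] = 165/256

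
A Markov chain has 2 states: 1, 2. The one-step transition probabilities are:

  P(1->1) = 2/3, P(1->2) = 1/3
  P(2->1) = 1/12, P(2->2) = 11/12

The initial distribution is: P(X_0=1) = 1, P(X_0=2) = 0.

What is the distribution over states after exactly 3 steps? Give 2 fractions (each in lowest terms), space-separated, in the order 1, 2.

Answer: 155/432 277/432

Derivation:
Propagating the distribution step by step (d_{t+1} = d_t * P):
d_0 = (1=1, 2=0)
  d_1[1] = 1*2/3 + 0*1/12 = 2/3
  d_1[2] = 1*1/3 + 0*11/12 = 1/3
d_1 = (1=2/3, 2=1/3)
  d_2[1] = 2/3*2/3 + 1/3*1/12 = 17/36
  d_2[2] = 2/3*1/3 + 1/3*11/12 = 19/36
d_2 = (1=17/36, 2=19/36)
  d_3[1] = 17/36*2/3 + 19/36*1/12 = 155/432
  d_3[2] = 17/36*1/3 + 19/36*11/12 = 277/432
d_3 = (1=155/432, 2=277/432)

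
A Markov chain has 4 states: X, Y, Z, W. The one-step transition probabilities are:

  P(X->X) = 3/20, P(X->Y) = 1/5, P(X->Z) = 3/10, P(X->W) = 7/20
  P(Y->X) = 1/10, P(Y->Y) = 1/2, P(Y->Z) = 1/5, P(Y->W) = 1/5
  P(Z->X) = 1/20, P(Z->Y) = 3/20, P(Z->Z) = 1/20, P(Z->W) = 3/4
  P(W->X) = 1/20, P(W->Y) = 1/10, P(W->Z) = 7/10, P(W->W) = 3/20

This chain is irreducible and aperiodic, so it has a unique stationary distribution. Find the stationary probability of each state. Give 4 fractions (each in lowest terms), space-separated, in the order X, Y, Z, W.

The stationary distribution satisfies pi = pi * P, i.e.:
  pi_X = 3/20*pi_X + 1/10*pi_Y + 1/20*pi_Z + 1/20*pi_W
  pi_Y = 1/5*pi_X + 1/2*pi_Y + 3/20*pi_Z + 1/10*pi_W
  pi_Z = 3/10*pi_X + 1/5*pi_Y + 1/20*pi_Z + 7/10*pi_W
  pi_W = 7/20*pi_X + 1/5*pi_Y + 3/4*pi_Z + 3/20*pi_W
with normalization: pi_X + pi_Y + pi_Z + pi_W = 1.

Using the first 3 balance equations plus normalization, the linear system A*pi = b is:
  [-17/20, 1/10, 1/20, 1/20] . pi = 0
  [1/5, -1/2, 3/20, 1/10] . pi = 0
  [3/10, 1/5, -19/20, 7/10] . pi = 0
  [1, 1, 1, 1] . pi = 1

Solving yields:
  pi_X = 243/3625
  pi_Y = 749/3625
  pi_Z = 1252/3625
  pi_W = 1381/3625

Verification (pi * P):
  243/3625*3/20 + 749/3625*1/10 + 1252/3625*1/20 + 1381/3625*1/20 = 243/3625 = pi_X  (ok)
  243/3625*1/5 + 749/3625*1/2 + 1252/3625*3/20 + 1381/3625*1/10 = 749/3625 = pi_Y  (ok)
  243/3625*3/10 + 749/3625*1/5 + 1252/3625*1/20 + 1381/3625*7/10 = 1252/3625 = pi_Z  (ok)
  243/3625*7/20 + 749/3625*1/5 + 1252/3625*3/4 + 1381/3625*3/20 = 1381/3625 = pi_W  (ok)

Answer: 243/3625 749/3625 1252/3625 1381/3625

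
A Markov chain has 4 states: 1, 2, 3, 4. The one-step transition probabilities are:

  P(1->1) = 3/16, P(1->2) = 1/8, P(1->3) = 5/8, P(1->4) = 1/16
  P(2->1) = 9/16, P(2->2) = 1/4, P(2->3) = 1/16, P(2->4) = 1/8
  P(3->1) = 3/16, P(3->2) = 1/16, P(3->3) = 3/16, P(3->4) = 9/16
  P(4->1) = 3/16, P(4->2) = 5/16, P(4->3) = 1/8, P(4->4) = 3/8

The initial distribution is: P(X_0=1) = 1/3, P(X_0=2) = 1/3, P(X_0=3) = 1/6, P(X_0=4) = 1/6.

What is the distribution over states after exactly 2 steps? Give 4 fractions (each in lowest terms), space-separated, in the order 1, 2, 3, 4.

Propagating the distribution step by step (d_{t+1} = d_t * P):
d_0 = (1=1/3, 2=1/3, 3=1/6, 4=1/6)
  d_1[1] = 1/3*3/16 + 1/3*9/16 + 1/6*3/16 + 1/6*3/16 = 5/16
  d_1[2] = 1/3*1/8 + 1/3*1/4 + 1/6*1/16 + 1/6*5/16 = 3/16
  d_1[3] = 1/3*5/8 + 1/3*1/16 + 1/6*3/16 + 1/6*1/8 = 9/32
  d_1[4] = 1/3*1/16 + 1/3*1/8 + 1/6*9/16 + 1/6*3/8 = 7/32
d_1 = (1=5/16, 2=3/16, 3=9/32, 4=7/32)
  d_2[1] = 5/16*3/16 + 3/16*9/16 + 9/32*3/16 + 7/32*3/16 = 33/128
  d_2[2] = 5/16*1/8 + 3/16*1/4 + 9/32*1/16 + 7/32*5/16 = 11/64
  d_2[3] = 5/16*5/8 + 3/16*1/16 + 9/32*3/16 + 7/32*1/8 = 147/512
  d_2[4] = 5/16*1/16 + 3/16*1/8 + 9/32*9/16 + 7/32*3/8 = 145/512
d_2 = (1=33/128, 2=11/64, 3=147/512, 4=145/512)

Answer: 33/128 11/64 147/512 145/512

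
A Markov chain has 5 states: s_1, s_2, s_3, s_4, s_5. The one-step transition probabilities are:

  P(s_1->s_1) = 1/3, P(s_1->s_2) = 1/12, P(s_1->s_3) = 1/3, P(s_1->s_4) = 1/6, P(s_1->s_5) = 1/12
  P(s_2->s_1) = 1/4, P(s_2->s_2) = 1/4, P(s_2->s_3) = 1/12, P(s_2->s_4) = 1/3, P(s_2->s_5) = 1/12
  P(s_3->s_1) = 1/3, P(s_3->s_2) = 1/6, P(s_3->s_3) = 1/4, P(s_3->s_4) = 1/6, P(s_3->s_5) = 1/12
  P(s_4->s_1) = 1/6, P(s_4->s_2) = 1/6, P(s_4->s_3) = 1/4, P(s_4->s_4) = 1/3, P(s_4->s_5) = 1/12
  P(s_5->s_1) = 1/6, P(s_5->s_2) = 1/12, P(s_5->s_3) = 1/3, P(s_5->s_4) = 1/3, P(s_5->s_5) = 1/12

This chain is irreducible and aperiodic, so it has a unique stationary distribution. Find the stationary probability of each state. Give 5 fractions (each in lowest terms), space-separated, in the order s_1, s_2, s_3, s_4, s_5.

Answer: 2083/7836 98/653 1991/7836 1933/7836 1/12

Derivation:
The stationary distribution satisfies pi = pi * P, i.e.:
  pi_s_1 = 1/3*pi_s_1 + 1/4*pi_s_2 + 1/3*pi_s_3 + 1/6*pi_s_4 + 1/6*pi_s_5
  pi_s_2 = 1/12*pi_s_1 + 1/4*pi_s_2 + 1/6*pi_s_3 + 1/6*pi_s_4 + 1/12*pi_s_5
  pi_s_3 = 1/3*pi_s_1 + 1/12*pi_s_2 + 1/4*pi_s_3 + 1/4*pi_s_4 + 1/3*pi_s_5
  pi_s_4 = 1/6*pi_s_1 + 1/3*pi_s_2 + 1/6*pi_s_3 + 1/3*pi_s_4 + 1/3*pi_s_5
  pi_s_5 = 1/12*pi_s_1 + 1/12*pi_s_2 + 1/12*pi_s_3 + 1/12*pi_s_4 + 1/12*pi_s_5
with normalization: pi_s_1 + pi_s_2 + pi_s_3 + pi_s_4 + pi_s_5 = 1.

Using the first 4 balance equations plus normalization, the linear system A*pi = b is:
  [-2/3, 1/4, 1/3, 1/6, 1/6] . pi = 0
  [1/12, -3/4, 1/6, 1/6, 1/12] . pi = 0
  [1/3, 1/12, -3/4, 1/4, 1/3] . pi = 0
  [1/6, 1/3, 1/6, -2/3, 1/3] . pi = 0
  [1, 1, 1, 1, 1] . pi = 1

Solving yields:
  pi_s_1 = 2083/7836
  pi_s_2 = 98/653
  pi_s_3 = 1991/7836
  pi_s_4 = 1933/7836
  pi_s_5 = 1/12

Verification (pi * P):
  2083/7836*1/3 + 98/653*1/4 + 1991/7836*1/3 + 1933/7836*1/6 + 1/12*1/6 = 2083/7836 = pi_s_1  (ok)
  2083/7836*1/12 + 98/653*1/4 + 1991/7836*1/6 + 1933/7836*1/6 + 1/12*1/12 = 98/653 = pi_s_2  (ok)
  2083/7836*1/3 + 98/653*1/12 + 1991/7836*1/4 + 1933/7836*1/4 + 1/12*1/3 = 1991/7836 = pi_s_3  (ok)
  2083/7836*1/6 + 98/653*1/3 + 1991/7836*1/6 + 1933/7836*1/3 + 1/12*1/3 = 1933/7836 = pi_s_4  (ok)
  2083/7836*1/12 + 98/653*1/12 + 1991/7836*1/12 + 1933/7836*1/12 + 1/12*1/12 = 1/12 = pi_s_5  (ok)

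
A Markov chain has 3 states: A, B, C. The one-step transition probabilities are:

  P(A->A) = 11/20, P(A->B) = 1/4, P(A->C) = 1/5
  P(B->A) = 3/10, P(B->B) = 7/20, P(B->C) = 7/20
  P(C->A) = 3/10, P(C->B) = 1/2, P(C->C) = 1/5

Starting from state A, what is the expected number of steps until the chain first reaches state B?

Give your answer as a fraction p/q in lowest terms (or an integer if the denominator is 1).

Let h_i = expected steps to first reach B from state i.
Boundary: h_B = 0.
First-step equations for the other states:
  h_A = 1 + 11/20*h_A + 1/4*h_B + 1/5*h_C
  h_C = 1 + 3/10*h_A + 1/2*h_B + 1/5*h_C

Substituting h_B = 0 and rearranging gives the linear system (I - Q) h = 1:
  [9/20, -1/5] . (h_A, h_C) = 1
  [-3/10, 4/5] . (h_A, h_C) = 1

Solving yields:
  h_A = 10/3
  h_C = 5/2

Starting state is A, so the expected hitting time is h_A = 10/3.

Answer: 10/3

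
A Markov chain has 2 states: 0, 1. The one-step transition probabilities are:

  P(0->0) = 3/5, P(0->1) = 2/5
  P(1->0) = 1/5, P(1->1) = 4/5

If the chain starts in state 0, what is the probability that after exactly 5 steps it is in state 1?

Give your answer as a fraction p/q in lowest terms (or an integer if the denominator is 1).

Computing P^5 by repeated multiplication:
P^1 =
  0: [3/5, 2/5]
  1: [1/5, 4/5]
P^2 =
  0: [11/25, 14/25]
  1: [7/25, 18/25]
P^3 =
  0: [47/125, 78/125]
  1: [39/125, 86/125]
P^4 =
  0: [219/625, 406/625]
  1: [203/625, 422/625]
P^5 =
  0: [1063/3125, 2062/3125]
  1: [1031/3125, 2094/3125]

(P^5)[0 -> 1] = 2062/3125

Answer: 2062/3125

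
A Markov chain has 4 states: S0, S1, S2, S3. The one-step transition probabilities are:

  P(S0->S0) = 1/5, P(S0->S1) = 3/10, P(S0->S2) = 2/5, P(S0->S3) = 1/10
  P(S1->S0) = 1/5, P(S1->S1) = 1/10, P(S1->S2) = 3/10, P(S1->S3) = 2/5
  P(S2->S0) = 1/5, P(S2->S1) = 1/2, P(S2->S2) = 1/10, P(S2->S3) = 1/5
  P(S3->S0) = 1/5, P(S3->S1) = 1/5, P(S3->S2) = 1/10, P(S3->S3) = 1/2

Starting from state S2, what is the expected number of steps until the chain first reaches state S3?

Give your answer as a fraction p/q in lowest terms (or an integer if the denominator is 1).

Let h_i = expected steps to first reach S3 from state i.
Boundary: h_S3 = 0.
First-step equations for the other states:
  h_S0 = 1 + 1/5*h_S0 + 3/10*h_S1 + 2/5*h_S2 + 1/10*h_S3
  h_S1 = 1 + 1/5*h_S0 + 1/10*h_S1 + 3/10*h_S2 + 2/5*h_S3
  h_S2 = 1 + 1/5*h_S0 + 1/2*h_S1 + 1/10*h_S2 + 1/5*h_S3

Substituting h_S3 = 0 and rearranging gives the linear system (I - Q) h = 1:
  [4/5, -3/10, -2/5] . (h_S0, h_S1, h_S2) = 1
  [-1/5, 9/10, -3/10] . (h_S0, h_S1, h_S2) = 1
  [-1/5, -1/2, 9/10] . (h_S0, h_S1, h_S2) = 1

Solving yields:
  h_S0 = 395/86
  h_S1 = 150/43
  h_S2 = 175/43

Starting state is S2, so the expected hitting time is h_S2 = 175/43.

Answer: 175/43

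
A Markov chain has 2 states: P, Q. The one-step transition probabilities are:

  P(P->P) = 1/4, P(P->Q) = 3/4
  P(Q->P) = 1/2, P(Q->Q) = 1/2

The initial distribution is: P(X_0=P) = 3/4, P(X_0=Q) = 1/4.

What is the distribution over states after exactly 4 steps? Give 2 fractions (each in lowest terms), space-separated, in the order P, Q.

Propagating the distribution step by step (d_{t+1} = d_t * P):
d_0 = (P=3/4, Q=1/4)
  d_1[P] = 3/4*1/4 + 1/4*1/2 = 5/16
  d_1[Q] = 3/4*3/4 + 1/4*1/2 = 11/16
d_1 = (P=5/16, Q=11/16)
  d_2[P] = 5/16*1/4 + 11/16*1/2 = 27/64
  d_2[Q] = 5/16*3/4 + 11/16*1/2 = 37/64
d_2 = (P=27/64, Q=37/64)
  d_3[P] = 27/64*1/4 + 37/64*1/2 = 101/256
  d_3[Q] = 27/64*3/4 + 37/64*1/2 = 155/256
d_3 = (P=101/256, Q=155/256)
  d_4[P] = 101/256*1/4 + 155/256*1/2 = 411/1024
  d_4[Q] = 101/256*3/4 + 155/256*1/2 = 613/1024
d_4 = (P=411/1024, Q=613/1024)

Answer: 411/1024 613/1024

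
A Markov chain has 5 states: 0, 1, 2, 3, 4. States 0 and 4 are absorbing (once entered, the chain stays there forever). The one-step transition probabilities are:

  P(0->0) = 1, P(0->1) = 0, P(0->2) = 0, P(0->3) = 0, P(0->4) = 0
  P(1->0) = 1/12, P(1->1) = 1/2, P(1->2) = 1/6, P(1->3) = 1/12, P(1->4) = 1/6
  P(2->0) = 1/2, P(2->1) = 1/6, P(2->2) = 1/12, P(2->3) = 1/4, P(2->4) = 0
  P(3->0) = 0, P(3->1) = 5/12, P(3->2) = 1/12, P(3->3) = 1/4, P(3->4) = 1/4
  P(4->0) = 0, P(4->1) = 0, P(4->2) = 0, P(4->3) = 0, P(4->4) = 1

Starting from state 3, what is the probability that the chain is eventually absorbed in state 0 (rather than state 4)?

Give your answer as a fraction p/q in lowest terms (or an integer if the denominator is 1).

Answer: 51/151

Derivation:
Let a_i = P(absorbed in 0 | start in state i).
Boundary conditions: a_0 = 1, a_4 = 0.
For each transient state i, a_i = sum_j P(i->j) * a_j:
  a_1 = 1/12*a_0 + 1/2*a_1 + 1/6*a_2 + 1/12*a_3 + 1/6*a_4
  a_2 = 1/2*a_0 + 1/6*a_1 + 1/12*a_2 + 1/4*a_3 + 0*a_4
  a_3 = 0*a_0 + 5/12*a_1 + 1/12*a_2 + 1/4*a_3 + 1/4*a_4

Substituting a_0 = 1 and a_4 = 0, rearrange to (I - Q) a = r where r[i] = P(i -> 0):
  [1/2, -1/6, -1/12] . (a_1, a_2, a_3) = 1/12
  [-1/6, 11/12, -1/4] . (a_1, a_2, a_3) = 1/2
  [-5/12, -1/12, 3/4] . (a_1, a_2, a_3) = 0

Solving yields:
  a_1 = 70/151
  a_2 = 109/151
  a_3 = 51/151

Starting state is 3, so the absorption probability is a_3 = 51/151.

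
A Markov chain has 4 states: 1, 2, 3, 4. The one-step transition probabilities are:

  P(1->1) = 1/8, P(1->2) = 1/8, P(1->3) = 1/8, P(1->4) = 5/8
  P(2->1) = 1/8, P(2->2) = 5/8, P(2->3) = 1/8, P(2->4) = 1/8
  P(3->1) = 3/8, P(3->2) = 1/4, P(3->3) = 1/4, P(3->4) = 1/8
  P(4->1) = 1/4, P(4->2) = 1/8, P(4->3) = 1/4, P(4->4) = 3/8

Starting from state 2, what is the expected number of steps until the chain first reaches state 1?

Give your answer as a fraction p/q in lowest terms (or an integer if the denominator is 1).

Answer: 16/3

Derivation:
Let h_i = expected steps to first reach 1 from state i.
Boundary: h_1 = 0.
First-step equations for the other states:
  h_2 = 1 + 1/8*h_1 + 5/8*h_2 + 1/8*h_3 + 1/8*h_4
  h_3 = 1 + 3/8*h_1 + 1/4*h_2 + 1/4*h_3 + 1/8*h_4
  h_4 = 1 + 1/4*h_1 + 1/8*h_2 + 1/4*h_3 + 3/8*h_4

Substituting h_1 = 0 and rearranging gives the linear system (I - Q) h = 1:
  [3/8, -1/8, -1/8] . (h_2, h_3, h_4) = 1
  [-1/4, 3/4, -1/8] . (h_2, h_3, h_4) = 1
  [-1/8, -1/4, 5/8] . (h_2, h_3, h_4) = 1

Solving yields:
  h_2 = 16/3
  h_3 = 80/21
  h_4 = 88/21

Starting state is 2, so the expected hitting time is h_2 = 16/3.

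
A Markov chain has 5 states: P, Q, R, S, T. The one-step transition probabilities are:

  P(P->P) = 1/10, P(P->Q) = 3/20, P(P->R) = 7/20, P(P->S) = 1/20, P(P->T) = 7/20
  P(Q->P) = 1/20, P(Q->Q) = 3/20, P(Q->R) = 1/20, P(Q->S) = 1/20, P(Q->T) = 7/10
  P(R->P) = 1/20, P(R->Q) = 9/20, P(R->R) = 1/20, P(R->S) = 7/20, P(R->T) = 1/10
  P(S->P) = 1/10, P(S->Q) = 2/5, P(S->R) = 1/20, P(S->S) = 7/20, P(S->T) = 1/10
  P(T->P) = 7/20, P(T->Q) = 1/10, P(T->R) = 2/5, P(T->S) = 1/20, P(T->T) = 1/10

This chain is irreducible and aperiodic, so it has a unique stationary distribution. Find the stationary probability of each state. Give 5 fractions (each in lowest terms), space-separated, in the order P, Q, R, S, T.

The stationary distribution satisfies pi = pi * P, i.e.:
  pi_P = 1/10*pi_P + 1/20*pi_Q + 1/20*pi_R + 1/10*pi_S + 7/20*pi_T
  pi_Q = 3/20*pi_P + 3/20*pi_Q + 9/20*pi_R + 2/5*pi_S + 1/10*pi_T
  pi_R = 7/20*pi_P + 1/20*pi_Q + 1/20*pi_R + 1/20*pi_S + 2/5*pi_T
  pi_S = 1/20*pi_P + 1/20*pi_Q + 7/20*pi_R + 7/20*pi_S + 1/20*pi_T
  pi_T = 7/20*pi_P + 7/10*pi_Q + 1/10*pi_R + 1/10*pi_S + 1/10*pi_T
with normalization: pi_P + pi_Q + pi_R + pi_S + pi_T = 1.

Using the first 4 balance equations plus normalization, the linear system A*pi = b is:
  [-9/10, 1/20, 1/20, 1/10, 7/20] . pi = 0
  [3/20, -17/20, 9/20, 2/5, 1/10] . pi = 0
  [7/20, 1/20, -19/20, 1/20, 2/5] . pi = 0
  [1/20, 1/20, 7/20, -13/20, 1/20] . pi = 0
  [1, 1, 1, 1, 1] . pi = 1

Solving yields:
  pi_P = 16392/110851
  pi_Q = 51393/221702
  pi_R = 3257/17054
  pi_S = 1307/8527
  pi_T = 30601/110851

Verification (pi * P):
  16392/110851*1/10 + 51393/221702*1/20 + 3257/17054*1/20 + 1307/8527*1/10 + 30601/110851*7/20 = 16392/110851 = pi_P  (ok)
  16392/110851*3/20 + 51393/221702*3/20 + 3257/17054*9/20 + 1307/8527*2/5 + 30601/110851*1/10 = 51393/221702 = pi_Q  (ok)
  16392/110851*7/20 + 51393/221702*1/20 + 3257/17054*1/20 + 1307/8527*1/20 + 30601/110851*2/5 = 3257/17054 = pi_R  (ok)
  16392/110851*1/20 + 51393/221702*1/20 + 3257/17054*7/20 + 1307/8527*7/20 + 30601/110851*1/20 = 1307/8527 = pi_S  (ok)
  16392/110851*7/20 + 51393/221702*7/10 + 3257/17054*1/10 + 1307/8527*1/10 + 30601/110851*1/10 = 30601/110851 = pi_T  (ok)

Answer: 16392/110851 51393/221702 3257/17054 1307/8527 30601/110851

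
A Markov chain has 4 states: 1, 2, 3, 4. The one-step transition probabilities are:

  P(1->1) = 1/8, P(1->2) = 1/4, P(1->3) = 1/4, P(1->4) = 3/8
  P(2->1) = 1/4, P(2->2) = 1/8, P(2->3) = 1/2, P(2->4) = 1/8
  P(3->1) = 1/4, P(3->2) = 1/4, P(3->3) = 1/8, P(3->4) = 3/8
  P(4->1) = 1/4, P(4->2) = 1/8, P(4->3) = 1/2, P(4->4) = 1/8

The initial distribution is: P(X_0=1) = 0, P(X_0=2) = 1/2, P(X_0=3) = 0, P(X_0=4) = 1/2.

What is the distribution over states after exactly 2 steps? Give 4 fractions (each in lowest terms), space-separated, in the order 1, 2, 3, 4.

Answer: 7/32 7/32 1/4 5/16

Derivation:
Propagating the distribution step by step (d_{t+1} = d_t * P):
d_0 = (1=0, 2=1/2, 3=0, 4=1/2)
  d_1[1] = 0*1/8 + 1/2*1/4 + 0*1/4 + 1/2*1/4 = 1/4
  d_1[2] = 0*1/4 + 1/2*1/8 + 0*1/4 + 1/2*1/8 = 1/8
  d_1[3] = 0*1/4 + 1/2*1/2 + 0*1/8 + 1/2*1/2 = 1/2
  d_1[4] = 0*3/8 + 1/2*1/8 + 0*3/8 + 1/2*1/8 = 1/8
d_1 = (1=1/4, 2=1/8, 3=1/2, 4=1/8)
  d_2[1] = 1/4*1/8 + 1/8*1/4 + 1/2*1/4 + 1/8*1/4 = 7/32
  d_2[2] = 1/4*1/4 + 1/8*1/8 + 1/2*1/4 + 1/8*1/8 = 7/32
  d_2[3] = 1/4*1/4 + 1/8*1/2 + 1/2*1/8 + 1/8*1/2 = 1/4
  d_2[4] = 1/4*3/8 + 1/8*1/8 + 1/2*3/8 + 1/8*1/8 = 5/16
d_2 = (1=7/32, 2=7/32, 3=1/4, 4=5/16)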